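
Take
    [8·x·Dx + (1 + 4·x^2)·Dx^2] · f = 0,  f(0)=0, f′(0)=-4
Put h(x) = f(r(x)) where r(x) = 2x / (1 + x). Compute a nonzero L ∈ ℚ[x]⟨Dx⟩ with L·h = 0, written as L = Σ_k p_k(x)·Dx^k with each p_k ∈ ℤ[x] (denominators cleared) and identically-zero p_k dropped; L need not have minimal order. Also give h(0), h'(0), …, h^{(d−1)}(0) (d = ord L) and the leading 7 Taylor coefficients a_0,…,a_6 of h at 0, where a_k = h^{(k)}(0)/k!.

L = (2 + 34·x)·Dx + (1 + 2·x + 17·x^2)·Dx^2  (order 2).
h: a_k = 0, -8, 8, 104/3, -120, -808/5, 4888/3, …
ICs: h(0) = 0, h′(0) = -8.

f: a_k = 0, -4, 0, 16/3, 0, -64/5, 0, …
h₀=f(r): pull back L_f along r ⇒ L₀.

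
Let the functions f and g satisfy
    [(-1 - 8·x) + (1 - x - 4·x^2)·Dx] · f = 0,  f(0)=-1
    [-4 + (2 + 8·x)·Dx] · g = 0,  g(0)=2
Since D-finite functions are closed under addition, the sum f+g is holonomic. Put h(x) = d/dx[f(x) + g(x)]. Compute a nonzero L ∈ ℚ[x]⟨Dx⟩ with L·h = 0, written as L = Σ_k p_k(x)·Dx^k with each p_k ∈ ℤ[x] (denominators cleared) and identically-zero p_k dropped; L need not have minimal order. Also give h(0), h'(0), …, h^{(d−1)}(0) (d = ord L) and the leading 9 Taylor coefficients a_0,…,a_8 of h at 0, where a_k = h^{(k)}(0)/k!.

L = (-114 - 780·x - 2688·x^2 - 2688·x^3 - 3840·x^4) + (-21 - 420·x - 2778·x^2 - 7200·x^3 - 10272·x^4 - 11520·x^5)·Dx + (6 + 57·x + 153·x^2 + 4·x^3 - 816·x^4 - 2624·x^5 - 2560·x^6)·Dx^2  (order 2).
h: a_k = 3, -18, -3, -196, -45, -2094, 609, -23048, 25119, …
ICs: h(0) = 3, h′(0) = -18.

f: a_k = -1, -1, -5, -9, -29, -65, -181, -441, -1165, …
g: a_k = 2, 4, -4, 8, -20, 56, -168, 528, -1716, …
f+g: L₀ = lclm(L_f,L_g), ord ≤ 1+1.
h₀' ⇒ L via d/dx closure of L₀.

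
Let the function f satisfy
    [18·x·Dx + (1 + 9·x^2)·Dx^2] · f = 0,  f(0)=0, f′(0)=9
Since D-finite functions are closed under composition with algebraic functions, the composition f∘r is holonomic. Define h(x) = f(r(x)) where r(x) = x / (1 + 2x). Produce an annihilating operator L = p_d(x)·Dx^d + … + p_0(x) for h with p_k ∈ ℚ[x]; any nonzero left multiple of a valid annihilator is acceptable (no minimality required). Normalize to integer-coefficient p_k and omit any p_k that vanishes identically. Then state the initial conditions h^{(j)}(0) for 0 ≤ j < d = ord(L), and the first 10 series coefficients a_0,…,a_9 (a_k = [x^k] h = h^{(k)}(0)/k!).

L = (4 + 26·x)·Dx + (1 + 4·x + 13·x^2)·Dx^2  (order 2).
h: a_k = 0, 9, -18, 9, 90, -1791/5, 414, 13347/7, -10710, 18801, …
ICs: h(0) = 0, h′(0) = 9.

f: a_k = 0, 9, 0, -27, 0, 729/5, 0, -6561/7, 0, 6561, …
h₀=f(r): pull back L_f along r ⇒ L₀.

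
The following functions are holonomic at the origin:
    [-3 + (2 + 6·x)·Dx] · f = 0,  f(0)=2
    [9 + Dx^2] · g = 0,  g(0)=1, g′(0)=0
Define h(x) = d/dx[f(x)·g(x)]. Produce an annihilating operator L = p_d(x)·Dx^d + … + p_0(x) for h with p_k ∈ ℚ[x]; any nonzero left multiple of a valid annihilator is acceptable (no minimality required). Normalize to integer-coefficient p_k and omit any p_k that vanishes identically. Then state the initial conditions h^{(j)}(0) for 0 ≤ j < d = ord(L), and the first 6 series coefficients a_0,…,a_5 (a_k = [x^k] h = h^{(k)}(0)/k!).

L = (477 + 3888·x + 11016·x^2 + 15552·x^3 + 11664·x^4) + (-12 - 324·x - 1296·x^2 - 1296·x^3)·Dx + (28 + 264·x + 972·x^2 + 1728·x^3 + 1296·x^4)·Dx^2  (order 2).
h: a_k = 3, -45/2, -243/8, 675/16, 5265/128, -84807/1280, …
ICs: h(0) = 3, h′(0) = -45/2.

f: a_k = 2, 3, -9/4, 27/8, -405/64, 1701/128, …
g: a_k = 1, 0, -9/2, 0, 27/8, 0, …
h₀=f·g: eliminate ⇒ L₀, order ≤ 1·2.
Derive L from L₀ (diff closure).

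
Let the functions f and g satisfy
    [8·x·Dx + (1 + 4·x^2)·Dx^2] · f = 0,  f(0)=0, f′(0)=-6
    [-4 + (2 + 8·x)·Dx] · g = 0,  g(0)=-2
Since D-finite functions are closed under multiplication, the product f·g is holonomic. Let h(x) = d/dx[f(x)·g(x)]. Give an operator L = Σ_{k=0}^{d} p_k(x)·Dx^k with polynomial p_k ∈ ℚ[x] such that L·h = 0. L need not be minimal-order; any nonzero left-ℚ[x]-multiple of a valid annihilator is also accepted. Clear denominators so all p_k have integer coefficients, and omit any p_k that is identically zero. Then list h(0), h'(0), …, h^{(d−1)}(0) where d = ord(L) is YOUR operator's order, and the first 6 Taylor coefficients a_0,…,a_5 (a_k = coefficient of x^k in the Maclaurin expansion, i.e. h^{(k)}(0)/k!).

f: a_k = 0, -6, 0, 8, 0, -96/5, …
g: a_k = -2, -4, 4, -8, 20, -56, …
Sym-product of L_f,L_g gives L₀ (≤ ord 2).
h=h₀': d/dx-closure on L₀ ⇒ L.
L = (-4 + 160·x + 320·x^2 - 384·x^3 - 192·x^4) + (16 + 120·x + 432·x^2 + 544·x^3 - 1344·x^4 - 768·x^5)·Dx + (3 + 20·x + 24·x^2 - 16·x^3 - 16·x^4 - 384·x^5 - 256·x^6)·Dx^2  (order 2).
h: a_k = 12, 48, -120, 64, -248, 10464/5, …
ICs: h(0) = 12, h′(0) = 48.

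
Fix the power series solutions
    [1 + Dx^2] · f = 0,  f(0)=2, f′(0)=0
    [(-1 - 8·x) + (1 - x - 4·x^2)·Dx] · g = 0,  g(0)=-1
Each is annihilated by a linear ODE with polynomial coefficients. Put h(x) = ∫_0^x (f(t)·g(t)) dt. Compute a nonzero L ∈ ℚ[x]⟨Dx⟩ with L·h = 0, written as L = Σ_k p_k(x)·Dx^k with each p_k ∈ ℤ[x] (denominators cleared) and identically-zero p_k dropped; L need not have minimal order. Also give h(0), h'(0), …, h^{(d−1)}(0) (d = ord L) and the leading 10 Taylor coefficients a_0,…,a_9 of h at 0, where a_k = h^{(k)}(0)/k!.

L = (7 + x + 4·x^2)·Dx + (2 + 16·x)·Dx^2 + (-1 + x + 4·x^2)·Dx^3  (order 3).
h: a_k = 0, -2, -1, -3, -17/4, -637/60, -1453/72, -17147/360, -294389/2880, -14457427/60480, …
ICs: h(0) = 0, h′(0) = -2, h′′(0) = -2.

f: a_k = 2, 0, -1, 0, 1/12, 0, -1/360, 0, 1/20160, 0, …
g: a_k = -1, -1, -5, -9, -29, -65, -181, -441, -1165, -2929, …
f·g: L₀ = L_f ⊗_s L_g, ord ≤ 2·1.
h=∫h₀ ⇒ L = L₀·Dx.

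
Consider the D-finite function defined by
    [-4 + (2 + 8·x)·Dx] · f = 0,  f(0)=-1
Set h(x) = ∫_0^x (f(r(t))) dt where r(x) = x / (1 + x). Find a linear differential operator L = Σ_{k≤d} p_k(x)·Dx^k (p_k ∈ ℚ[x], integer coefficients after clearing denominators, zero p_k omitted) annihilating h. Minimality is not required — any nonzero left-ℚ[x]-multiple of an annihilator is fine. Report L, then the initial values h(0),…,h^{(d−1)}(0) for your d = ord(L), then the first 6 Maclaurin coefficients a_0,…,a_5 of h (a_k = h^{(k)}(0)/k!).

L = -2·Dx + (1 + 6·x + 5·x^2)·Dx^2  (order 2).
h: a_k = 0, -1, -1, 4/3, -5/2, 6, …
ICs: h(0) = 0, h′(0) = -1.

f: a_k = -1, -2, 2, -4, 10, -28, …
Change of var in L_f (x↦r) gives L₀.
h=∫h₀ ⇒ L = L₀·Dx.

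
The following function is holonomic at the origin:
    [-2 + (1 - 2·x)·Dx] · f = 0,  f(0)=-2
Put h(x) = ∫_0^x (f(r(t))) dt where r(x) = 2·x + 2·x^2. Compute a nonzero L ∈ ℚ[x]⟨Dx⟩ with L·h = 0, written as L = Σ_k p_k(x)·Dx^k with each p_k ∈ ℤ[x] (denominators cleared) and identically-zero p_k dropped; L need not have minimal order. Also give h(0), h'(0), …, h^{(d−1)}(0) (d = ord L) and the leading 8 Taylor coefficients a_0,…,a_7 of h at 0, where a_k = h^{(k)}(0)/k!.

f: a_k = -2, -4, -8, -16, -32, -64, -128, -256, …
h₀=f(r): pull back L_f along r ⇒ L₀.
∫: right-multiply L₀ by Dx.
L = (4 + 8·x)·Dx + (-1 + 4·x + 4·x^2)·Dx^2  (order 2).
h: a_k = 0, -2, -4, -40/3, -48, -928/5, -2240/3, -21632/7, …
ICs: h(0) = 0, h′(0) = -2.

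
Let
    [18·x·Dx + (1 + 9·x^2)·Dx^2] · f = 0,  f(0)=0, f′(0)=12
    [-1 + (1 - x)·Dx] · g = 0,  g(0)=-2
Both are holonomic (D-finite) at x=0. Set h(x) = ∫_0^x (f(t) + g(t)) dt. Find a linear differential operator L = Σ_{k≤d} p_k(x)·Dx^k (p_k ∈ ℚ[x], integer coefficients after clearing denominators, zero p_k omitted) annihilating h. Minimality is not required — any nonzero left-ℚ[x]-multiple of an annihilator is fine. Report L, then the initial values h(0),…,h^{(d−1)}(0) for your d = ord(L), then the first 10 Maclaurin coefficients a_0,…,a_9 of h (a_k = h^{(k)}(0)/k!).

f: a_k = 0, 12, 0, -36, 0, 972/5, 0, -8748/7, 0, 8748, …
g: a_k = -2, -2, -2, -2, -2, -2, -2, -2, -2, -2, …
Sum ⇒ L₀ = lclm(L_f,L_g) in ℚ(x)⟨Dx⟩.
Integrate: L := L₀·Dx.
L = (18 - 72·x - 486·x^2)·Dx^2 + (-12 + 18·x + 180·x^2 - 486·x^3)·Dx^3 + (1 + 8·x + 72·x^3 - 81·x^4)·Dx^4  (order 4).
h: a_k = 0, -2, 5, -2/3, -19/2, -2/5, 481/15, -2/7, -4381/28, -2/9, …
ICs: h(0) = 0, h′(0) = -2, h′′(0) = 10, h′′′(0) = -4.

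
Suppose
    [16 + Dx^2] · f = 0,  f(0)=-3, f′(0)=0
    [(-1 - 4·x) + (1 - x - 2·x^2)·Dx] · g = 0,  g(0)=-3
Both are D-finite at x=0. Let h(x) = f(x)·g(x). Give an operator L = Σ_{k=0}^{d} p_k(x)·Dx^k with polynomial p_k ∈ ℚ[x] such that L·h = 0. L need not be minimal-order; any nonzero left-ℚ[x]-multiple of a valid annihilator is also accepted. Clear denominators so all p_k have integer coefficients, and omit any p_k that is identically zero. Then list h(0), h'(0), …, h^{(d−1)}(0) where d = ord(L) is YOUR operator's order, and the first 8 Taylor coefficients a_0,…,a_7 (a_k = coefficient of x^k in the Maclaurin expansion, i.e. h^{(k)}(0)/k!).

L = (-12 + 16·x + 32·x^2) + (2 + 8·x)·Dx + (-1 + x + 2·x^2)·Dx^2  (order 2).
h: a_k = 9, 9, -45, -27, -21, -75, -841/5, -1591/5, …
ICs: h(0) = 9, h′(0) = 9.

f: a_k = -3, 0, 24, 0, -32, 0, 256/15, 0, …
g: a_k = -3, -3, -9, -15, -33, -63, -129, -255, …
h₀=f·g: eliminate ⇒ L₀, order ≤ 2·1.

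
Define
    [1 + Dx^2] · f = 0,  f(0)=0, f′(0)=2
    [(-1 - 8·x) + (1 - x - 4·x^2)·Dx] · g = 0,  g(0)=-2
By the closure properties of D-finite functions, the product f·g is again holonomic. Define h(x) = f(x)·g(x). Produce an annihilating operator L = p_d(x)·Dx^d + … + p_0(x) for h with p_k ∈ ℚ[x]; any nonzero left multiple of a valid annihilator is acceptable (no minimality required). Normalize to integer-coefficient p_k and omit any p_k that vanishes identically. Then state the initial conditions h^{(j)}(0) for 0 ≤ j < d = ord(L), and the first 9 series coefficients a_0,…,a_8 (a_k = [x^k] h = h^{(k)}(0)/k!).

L = (7 + x + 4·x^2) + (2 + 16·x)·Dx + (-1 + x + 4·x^2)·Dx^2  (order 2).
h: a_k = 0, -4, -4, -58/3, -106/3, -1127/10, -7621/30, -888089/1260, -2168417/1260, …
ICs: h(0) = 0, h′(0) = -4.

f: a_k = 0, 2, 0, -1/3, 0, 1/60, 0, -1/2520, 0, …
g: a_k = -2, -2, -10, -18, -58, -130, -362, -882, -2330, …
Sym-product of L_f,L_g gives L₀ (≤ ord 2).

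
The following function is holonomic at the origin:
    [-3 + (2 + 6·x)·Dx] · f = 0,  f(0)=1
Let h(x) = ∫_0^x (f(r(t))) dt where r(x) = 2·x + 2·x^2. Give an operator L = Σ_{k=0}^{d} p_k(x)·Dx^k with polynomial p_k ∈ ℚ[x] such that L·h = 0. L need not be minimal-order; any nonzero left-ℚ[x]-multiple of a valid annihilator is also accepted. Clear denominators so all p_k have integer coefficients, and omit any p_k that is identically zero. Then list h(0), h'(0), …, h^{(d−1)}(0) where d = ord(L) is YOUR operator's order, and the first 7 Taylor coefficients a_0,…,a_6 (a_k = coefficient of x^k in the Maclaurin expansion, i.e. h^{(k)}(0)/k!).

f: a_k = 1, 3/2, -9/8, 27/16, -405/128, 1701/256, -15309/1024, …
Substitute x→r, Dx→(1/r')Dx; clear ⇒ L₀.
∫: right-multiply L₀ by Dx.
L = (-3 - 6·x)·Dx + (1 + 6·x + 6·x^2)·Dx^2  (order 2).
h: a_k = 0, 1, 3/2, -1/2, 9/8, -117/40, 135/16, …
ICs: h(0) = 0, h′(0) = 1.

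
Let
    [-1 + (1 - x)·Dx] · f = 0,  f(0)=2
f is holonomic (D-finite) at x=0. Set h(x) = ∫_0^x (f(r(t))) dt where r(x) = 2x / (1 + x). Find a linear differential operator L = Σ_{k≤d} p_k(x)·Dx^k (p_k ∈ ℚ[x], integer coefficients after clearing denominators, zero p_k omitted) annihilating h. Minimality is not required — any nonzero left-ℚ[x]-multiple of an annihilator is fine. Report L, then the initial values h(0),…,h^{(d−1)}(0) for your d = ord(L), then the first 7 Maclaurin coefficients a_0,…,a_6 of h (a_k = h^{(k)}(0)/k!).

f: a_k = 2, 2, 2, 2, 2, 2, 2, …
h₀=f(r): pull back L_f along r ⇒ L₀.
∫: right-multiply L₀ by Dx.
L = 2·Dx + (-1 + x^2)·Dx^2  (order 2).
h: a_k = 0, 2, 2, 4/3, 1, 4/5, 2/3, …
ICs: h(0) = 0, h′(0) = 2.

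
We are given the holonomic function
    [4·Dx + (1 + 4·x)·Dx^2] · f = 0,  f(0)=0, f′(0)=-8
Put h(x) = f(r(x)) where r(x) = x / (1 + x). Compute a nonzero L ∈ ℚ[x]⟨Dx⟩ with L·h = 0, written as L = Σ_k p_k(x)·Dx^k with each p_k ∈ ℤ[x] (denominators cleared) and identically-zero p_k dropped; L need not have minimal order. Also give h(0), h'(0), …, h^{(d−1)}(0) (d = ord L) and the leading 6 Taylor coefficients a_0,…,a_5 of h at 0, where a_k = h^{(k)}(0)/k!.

L = (6 + 10·x)·Dx + (1 + 6·x + 5·x^2)·Dx^2  (order 2).
h: a_k = 0, -8, 24, -248/3, 312, -6248/5, …
ICs: h(0) = 0, h′(0) = -8.

f: a_k = 0, -8, 16, -128/3, 128, -2048/5, …
h₀=f(r): pull back L_f along r ⇒ L₀.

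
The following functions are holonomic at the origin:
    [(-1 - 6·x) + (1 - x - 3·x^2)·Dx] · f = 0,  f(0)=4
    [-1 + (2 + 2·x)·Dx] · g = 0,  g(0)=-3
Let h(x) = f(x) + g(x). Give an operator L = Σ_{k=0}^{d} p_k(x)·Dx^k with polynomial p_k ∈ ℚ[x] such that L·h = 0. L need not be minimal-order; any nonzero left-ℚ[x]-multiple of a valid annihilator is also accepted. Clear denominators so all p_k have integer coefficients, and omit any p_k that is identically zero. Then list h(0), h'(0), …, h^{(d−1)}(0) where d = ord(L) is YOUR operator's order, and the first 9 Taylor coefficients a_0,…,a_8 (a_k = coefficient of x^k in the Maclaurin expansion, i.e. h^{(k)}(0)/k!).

f: a_k = 4, 4, 16, 28, 76, 160, 388, 868, 2032, …
g: a_k = -3, -3/2, 3/8, -3/16, 15/128, -21/256, 63/1024, -99/2048, 1287/32768, …
f+g: L₀ = lclm(L_f,L_g), ord ≤ 1+1.
L = (-17 - 57·x - 135·x^2 - 90·x^3) + (33 + 134·x + 387·x^2 + 510·x^3 + 225·x^4)·Dx + (-2 - 30·x - 22·x^2 + 126·x^3 + 210·x^4 + 90·x^5)·Dx^2  (order 2).
h: a_k = 1, 5/2, 131/8, 445/16, 9743/128, 40939/256, 397375/1024, 1777565/2048, 66585863/32768, …
ICs: h(0) = 1, h′(0) = 5/2.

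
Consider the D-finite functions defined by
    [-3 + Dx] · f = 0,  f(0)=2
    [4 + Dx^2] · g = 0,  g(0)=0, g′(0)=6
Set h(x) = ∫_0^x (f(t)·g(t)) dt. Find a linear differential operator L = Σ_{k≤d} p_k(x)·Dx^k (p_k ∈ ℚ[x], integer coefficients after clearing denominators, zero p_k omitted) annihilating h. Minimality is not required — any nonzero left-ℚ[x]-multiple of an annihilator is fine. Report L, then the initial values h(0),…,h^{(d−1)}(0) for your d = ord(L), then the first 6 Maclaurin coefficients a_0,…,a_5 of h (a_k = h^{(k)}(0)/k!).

L = 13·Dx - 6·Dx^2 + Dx^3  (order 3).
h: a_k = 0, 0, 6, 12, 23/2, 6, …
ICs: h(0) = 0, h′(0) = 0, h′′(0) = 12.

f: a_k = 2, 6, 9, 9, 27/4, 81/20, …
g: a_k = 0, 6, 0, -4, 0, 4/5, …
Product ⇒ symmetric product L₀, ord ≤ 2.
∫: right-multiply L₀ by Dx.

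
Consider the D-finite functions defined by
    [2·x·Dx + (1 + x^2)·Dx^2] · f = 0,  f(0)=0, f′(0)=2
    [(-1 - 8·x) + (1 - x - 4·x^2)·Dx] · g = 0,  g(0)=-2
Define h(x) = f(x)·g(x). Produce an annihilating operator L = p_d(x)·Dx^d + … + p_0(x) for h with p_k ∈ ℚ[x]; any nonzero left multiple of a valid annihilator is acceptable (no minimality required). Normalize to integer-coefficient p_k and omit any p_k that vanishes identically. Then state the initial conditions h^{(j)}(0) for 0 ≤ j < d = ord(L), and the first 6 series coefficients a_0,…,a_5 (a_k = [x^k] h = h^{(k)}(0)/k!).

L = (8 + 2·x + 24·x^2) + (2 + 14·x + 4·x^2 + 24·x^3)·Dx + (-1 + x + 3·x^2 + x^3 + 4·x^4)·Dx^2  (order 2).
h: a_k = 0, -4, -4, -56/3, -104/3, -1652/15, …
ICs: h(0) = 0, h′(0) = -4.

f: a_k = 0, 2, 0, -2/3, 0, 2/5, …
g: a_k = -2, -2, -10, -18, -58, -130, …
h₀=f·g: eliminate ⇒ L₀, order ≤ 2·1.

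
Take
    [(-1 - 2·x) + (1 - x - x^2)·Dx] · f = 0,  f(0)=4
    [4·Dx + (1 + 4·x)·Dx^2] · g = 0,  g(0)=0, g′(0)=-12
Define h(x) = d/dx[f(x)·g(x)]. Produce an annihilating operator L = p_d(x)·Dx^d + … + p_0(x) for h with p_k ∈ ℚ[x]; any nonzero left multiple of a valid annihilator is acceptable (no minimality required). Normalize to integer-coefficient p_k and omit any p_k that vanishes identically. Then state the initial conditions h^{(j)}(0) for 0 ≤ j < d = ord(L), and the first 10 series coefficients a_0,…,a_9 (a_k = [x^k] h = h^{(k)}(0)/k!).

L = (82 + 216·x + 288·x^2) + (-7 + 62·x + 264·x^2 + 224·x^3)·Dx + (-3 - 17·x - 9·x^2 + 52·x^3 + 32·x^4)·Dx^2  (order 2).
h: a_k = -48, 96, -768, 2240, -10768, 197952/5, -827472/5, 22752896/35, -18390144/7, 220005344/21, …
ICs: h(0) = -48, h′(0) = 96.

f: a_k = 4, 4, 8, 12, 20, 32, 52, 84, 136, 220, …
g: a_k = 0, -12, 24, -64, 192, -3072/5, 2048, -49152/7, 24576, -262144/3, …
f·g: L₀ = L_f ⊗_s L_g, ord ≤ 1·2.
h₀' ⇒ L via d/dx closure of L₀.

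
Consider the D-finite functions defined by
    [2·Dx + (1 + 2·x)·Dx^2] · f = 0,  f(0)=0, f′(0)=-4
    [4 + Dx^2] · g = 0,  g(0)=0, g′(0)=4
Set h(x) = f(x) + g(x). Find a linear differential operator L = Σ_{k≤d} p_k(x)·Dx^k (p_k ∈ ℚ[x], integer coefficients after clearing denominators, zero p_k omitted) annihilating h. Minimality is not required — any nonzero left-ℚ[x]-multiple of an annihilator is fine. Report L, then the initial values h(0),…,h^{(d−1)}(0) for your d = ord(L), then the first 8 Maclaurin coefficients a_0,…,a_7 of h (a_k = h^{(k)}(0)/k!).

f: a_k = 0, -4, 4, -16/3, 8, -64/5, 64/3, -256/7, …
g: a_k = 0, 4, 0, -8/3, 0, 8/15, 0, -16/315, …
Sum ⇒ L₀ = lclm(L_f,L_g) in ℚ(x)⟨Dx⟩.
L = (56 + 32·x + 32·x^2)·Dx + (12 + 40·x + 48·x^2 + 32·x^3)·Dx^2 + (14 + 8·x + 8·x^2)·Dx^3 + (3 + 10·x + 12·x^2 + 8·x^3)·Dx^4  (order 4).
h: a_k = 0, 0, 4, -8, 8, -184/15, 64/3, -1648/45, …
ICs: h(0) = 0, h′(0) = 0, h′′(0) = 8, h′′′(0) = -48.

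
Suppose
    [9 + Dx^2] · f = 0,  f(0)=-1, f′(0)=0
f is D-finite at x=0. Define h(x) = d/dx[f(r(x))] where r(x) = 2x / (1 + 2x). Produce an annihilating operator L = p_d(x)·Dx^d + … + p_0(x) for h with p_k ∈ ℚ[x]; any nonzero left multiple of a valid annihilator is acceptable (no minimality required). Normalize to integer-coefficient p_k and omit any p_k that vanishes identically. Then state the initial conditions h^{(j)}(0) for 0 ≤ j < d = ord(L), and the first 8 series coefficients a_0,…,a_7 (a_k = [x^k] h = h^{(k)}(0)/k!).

f: a_k = -1, 0, 9/2, 0, -27/8, 0, 81/80, 0, …
h₀=f(r): pull back L_f along r ⇒ L₀.
Differentiate: ansatz ord ≤ ord L₀ ⇒ L.
L = (60 + 96·x + 96·x^2) + (12 + 72·x + 144·x^2 + 96·x^3)·Dx + (1 + 8·x + 24·x^2 + 32·x^3 + 16·x^4)·Dx^2  (order 2).
h: a_k = 0, 36, -216, 648, -720, -19656/5, 154224/5, -4696848/35, …
ICs: h(0) = 0, h′(0) = 36.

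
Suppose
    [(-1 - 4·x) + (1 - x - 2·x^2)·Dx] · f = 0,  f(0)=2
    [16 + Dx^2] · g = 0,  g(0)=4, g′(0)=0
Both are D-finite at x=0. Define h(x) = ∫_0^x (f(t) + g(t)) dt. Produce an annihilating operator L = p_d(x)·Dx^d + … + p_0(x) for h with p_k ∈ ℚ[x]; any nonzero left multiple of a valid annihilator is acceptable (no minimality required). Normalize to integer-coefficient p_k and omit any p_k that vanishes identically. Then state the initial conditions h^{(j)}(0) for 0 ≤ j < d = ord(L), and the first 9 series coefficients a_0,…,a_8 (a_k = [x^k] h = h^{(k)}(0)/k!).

L = (368 + 1408·x - 256·x^2 + 512·x^3 + 2560·x^4 + 2048·x^5)·Dx + (-176 + 336·x + 384·x^2 - 1024·x^3 - 384·x^4 + 1536·x^5 + 1024·x^6)·Dx^2 + (23 + 88·x - 16·x^2 + 32·x^3 + 160·x^4 + 128·x^5)·Dx^3 + (-11 + 21·x + 24·x^2 - 64·x^3 - 24·x^4 + 96·x^5 + 64·x^6)·Dx^4  (order 4).
h: a_k = 0, 6, 1, -26/3, 5/2, 194/15, 7, 2846/315, 85/4, …
ICs: h(0) = 0, h′(0) = 6, h′′(0) = 2, h′′′(0) = -52.

f: a_k = 2, 2, 6, 10, 22, 42, 86, 170, 342, …
g: a_k = 4, 0, -32, 0, 128/3, 0, -1024/45, 0, 2048/315, …
Weyl lclm of L_f,L_g ⇒ L₀ (ord ≤ 3).
h=∫h₀ ⇒ L = L₀·Dx.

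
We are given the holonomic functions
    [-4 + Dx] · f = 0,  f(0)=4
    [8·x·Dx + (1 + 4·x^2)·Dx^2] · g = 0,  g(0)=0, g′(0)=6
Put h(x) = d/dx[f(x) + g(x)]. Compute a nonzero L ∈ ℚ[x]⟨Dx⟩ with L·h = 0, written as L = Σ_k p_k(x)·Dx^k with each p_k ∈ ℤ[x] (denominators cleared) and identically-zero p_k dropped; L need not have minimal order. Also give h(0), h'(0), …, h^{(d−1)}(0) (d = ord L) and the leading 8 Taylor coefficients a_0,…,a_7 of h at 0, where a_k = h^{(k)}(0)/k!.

L = (8 - 32·x - 96·x^2 - 128·x^3) + (-6 - 8·x^2 - 64·x^4)·Dx + (1 + 2·x + 8·x^2 + 8·x^3 + 16·x^4)·Dx^2  (order 2).
h: a_k = 22, 64, 104, 512/3, 800/3, 2048/15, -13184/45, 16384/315, …
ICs: h(0) = 22, h′(0) = 64.

f: a_k = 4, 16, 32, 128/3, 128/3, 512/15, 1024/45, 4096/315, …
g: a_k = 0, 6, 0, -8, 0, 96/5, 0, -384/7, …
h₀=f+g: left-lcm gives L₀, ord ≤ 3.
h=h₀': d/dx-closure on L₀ ⇒ L.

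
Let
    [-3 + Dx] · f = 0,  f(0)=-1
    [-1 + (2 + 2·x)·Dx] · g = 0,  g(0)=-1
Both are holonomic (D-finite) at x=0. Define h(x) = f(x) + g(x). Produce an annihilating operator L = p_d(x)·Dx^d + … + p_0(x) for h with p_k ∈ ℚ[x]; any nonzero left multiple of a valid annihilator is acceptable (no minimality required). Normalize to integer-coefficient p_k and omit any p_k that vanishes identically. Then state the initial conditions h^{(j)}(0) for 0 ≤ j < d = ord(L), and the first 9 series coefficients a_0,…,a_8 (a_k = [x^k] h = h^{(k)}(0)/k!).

f: a_k = -1, -3, -9/2, -9/2, -27/8, -81/40, -81/80, -243/560, -729/4480, …
g: a_k = -1, -1/2, 1/8, -1/16, 5/128, -7/256, 21/1024, -33/2048, 429/32768, …
Weyl lclm of L_f,L_g ⇒ L₀ (ord ≤ 2).
L = (21 + 18·x) + (-37 - 72·x - 36·x^2)·Dx + (10 + 22·x + 12·x^2)·Dx^2  (order 2).
h: a_k = -2, -7/2, -35/8, -73/16, -427/128, -2627/1280, -5079/5120, -32259/71680, -171609/1146880, …
ICs: h(0) = -2, h′(0) = -7/2.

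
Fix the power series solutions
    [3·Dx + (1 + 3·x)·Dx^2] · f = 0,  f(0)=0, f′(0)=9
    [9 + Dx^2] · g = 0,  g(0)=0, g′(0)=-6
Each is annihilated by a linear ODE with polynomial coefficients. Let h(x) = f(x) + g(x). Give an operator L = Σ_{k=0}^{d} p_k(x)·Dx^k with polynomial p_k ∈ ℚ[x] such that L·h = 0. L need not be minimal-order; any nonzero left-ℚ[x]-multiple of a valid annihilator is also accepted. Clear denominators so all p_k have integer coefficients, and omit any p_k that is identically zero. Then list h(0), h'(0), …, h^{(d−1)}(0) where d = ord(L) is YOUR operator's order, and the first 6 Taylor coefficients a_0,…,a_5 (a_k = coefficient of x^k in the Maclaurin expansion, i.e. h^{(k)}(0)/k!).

L = (63 + 54·x + 81·x^2)·Dx + (9 + 45·x + 81·x^2 + 81·x^3)·Dx^2 + (7 + 6·x + 9·x^2)·Dx^3 + (1 + 5·x + 9·x^2 + 9·x^3)·Dx^4  (order 4).
h: a_k = 0, 3, -27/2, 36, -243/4, 567/4, …
ICs: h(0) = 0, h′(0) = 3, h′′(0) = -27, h′′′(0) = 216.

f: a_k = 0, 9, -27/2, 27, -243/4, 729/5, …
g: a_k = 0, -6, 0, 9, 0, -81/20, …
Sum ⇒ L₀ = lclm(L_f,L_g) in ℚ(x)⟨Dx⟩.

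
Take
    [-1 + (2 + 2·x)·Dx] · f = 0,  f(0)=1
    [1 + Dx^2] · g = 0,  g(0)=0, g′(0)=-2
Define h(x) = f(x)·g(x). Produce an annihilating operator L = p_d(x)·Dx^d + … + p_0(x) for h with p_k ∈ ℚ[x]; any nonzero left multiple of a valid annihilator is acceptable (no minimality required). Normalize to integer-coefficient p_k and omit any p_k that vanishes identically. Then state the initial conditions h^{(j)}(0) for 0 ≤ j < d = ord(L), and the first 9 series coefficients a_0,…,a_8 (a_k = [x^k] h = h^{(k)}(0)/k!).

f: a_k = 1, 1/2, -1/8, 1/16, -5/128, 7/256, -21/1024, 33/2048, -429/32768, …
g: a_k = 0, -2, 0, 1/3, 0, -1/60, 0, 1/2520, 0, …
h₀=f·g: eliminate ⇒ L₀, order ≤ 1·2.
L = (7 + 8·x + 4·x^2) + (-4 - 4·x)·Dx + (4 + 8·x + 4·x^2)·Dx^2  (order 2).
h: a_k = 0, -2, -1, 7/12, 1/24, 19/960, -27/640, 983/32256, -7727/322560, …
ICs: h(0) = 0, h′(0) = -2.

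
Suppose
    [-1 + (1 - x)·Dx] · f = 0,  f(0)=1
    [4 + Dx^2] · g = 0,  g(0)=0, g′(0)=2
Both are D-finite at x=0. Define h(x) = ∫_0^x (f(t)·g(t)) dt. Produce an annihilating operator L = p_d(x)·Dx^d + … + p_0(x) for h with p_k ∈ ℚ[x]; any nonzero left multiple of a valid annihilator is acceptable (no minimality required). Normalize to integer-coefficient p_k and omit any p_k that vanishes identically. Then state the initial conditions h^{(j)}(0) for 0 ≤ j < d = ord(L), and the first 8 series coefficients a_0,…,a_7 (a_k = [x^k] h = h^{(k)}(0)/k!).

f: a_k = 1, 1, 1, 1, 1, 1, 1, 1, …
g: a_k = 0, 2, 0, -4/3, 0, 4/15, 0, -8/315, …
h₀=f·g: eliminate ⇒ L₀, order ≤ 1·2.
h=∫₀ˣh₀: take L = L₀·Dx.
L = (-4 + 4·x)·Dx + 2·Dx^2 + (-1 + x)·Dx^3  (order 3).
h: a_k = 0, 0, 1, 2/3, 1/6, 2/15, 7/45, 2/15, …
ICs: h(0) = 0, h′(0) = 0, h′′(0) = 2.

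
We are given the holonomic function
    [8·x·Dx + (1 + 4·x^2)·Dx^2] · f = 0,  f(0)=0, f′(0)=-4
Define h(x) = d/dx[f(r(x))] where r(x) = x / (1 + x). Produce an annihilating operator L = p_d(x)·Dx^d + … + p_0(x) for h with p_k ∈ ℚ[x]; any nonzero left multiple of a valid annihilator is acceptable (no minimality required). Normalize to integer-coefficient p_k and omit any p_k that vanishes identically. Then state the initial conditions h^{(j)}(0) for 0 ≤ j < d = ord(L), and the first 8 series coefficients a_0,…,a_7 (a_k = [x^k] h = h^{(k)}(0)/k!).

f: a_k = 0, -4, 0, 16/3, 0, -64/5, 0, 256/7, …
f∘r: x↦r, Dx↦Dx/r' in L_f ⇒ L₀.
Derive L from L₀ (diff closure).
L = (2 + 10·x) + (1 + 2·x + 5·x^2)·Dx  (order 1).
h: a_k = -4, 8, 4, -48, 76, 88, -556, 672, …
ICs: h(0) = -4.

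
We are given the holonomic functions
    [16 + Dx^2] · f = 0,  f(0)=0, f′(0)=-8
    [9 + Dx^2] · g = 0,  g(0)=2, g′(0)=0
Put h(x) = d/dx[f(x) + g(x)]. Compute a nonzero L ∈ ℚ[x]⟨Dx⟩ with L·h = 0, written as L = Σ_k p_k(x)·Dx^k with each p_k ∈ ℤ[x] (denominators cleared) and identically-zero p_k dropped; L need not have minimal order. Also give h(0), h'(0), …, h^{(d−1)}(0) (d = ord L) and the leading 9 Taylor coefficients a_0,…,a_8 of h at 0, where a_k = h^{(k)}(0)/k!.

L = 144 + 25·Dx^2 + Dx^4  (order 4).
h: a_k = -8, -18, 64, 27, -256/3, -243/20, 2048/45, 729/280, -4096/315, …
ICs: h(0) = -8, h′(0) = -18, h′′(0) = 128, h′′′(0) = 162.

f: a_k = 0, -8, 0, 64/3, 0, -256/15, 0, 2048/315, 0, …
g: a_k = 2, 0, -9, 0, 27/4, 0, -81/40, 0, 729/2240, …
h₀=f+g: left-lcm gives L₀, ord ≤ 4.
h₀' ⇒ L via d/dx closure of L₀.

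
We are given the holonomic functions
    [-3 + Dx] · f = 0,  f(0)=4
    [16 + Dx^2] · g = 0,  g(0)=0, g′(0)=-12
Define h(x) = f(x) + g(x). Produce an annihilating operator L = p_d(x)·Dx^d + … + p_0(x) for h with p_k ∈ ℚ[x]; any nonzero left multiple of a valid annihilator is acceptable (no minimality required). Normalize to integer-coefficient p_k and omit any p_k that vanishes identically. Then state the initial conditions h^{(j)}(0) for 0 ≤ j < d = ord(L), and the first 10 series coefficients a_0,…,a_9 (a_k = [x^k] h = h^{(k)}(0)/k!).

L = -48 + 16·Dx - 3·Dx^2 + Dx^3  (order 3).
h: a_k = 4, 0, 18, 50, 27/2, -35/2, 81/20, 965/84, 729/1120, -1685/864, …
ICs: h(0) = 4, h′(0) = 0, h′′(0) = 36.

f: a_k = 4, 12, 18, 18, 27/2, 81/10, 81/20, 243/140, 729/1120, 243/1120, …
g: a_k = 0, -12, 0, 32, 0, -128/5, 0, 1024/105, 0, -2048/945, …
Sum ⇒ L₀ = lclm(L_f,L_g) in ℚ(x)⟨Dx⟩.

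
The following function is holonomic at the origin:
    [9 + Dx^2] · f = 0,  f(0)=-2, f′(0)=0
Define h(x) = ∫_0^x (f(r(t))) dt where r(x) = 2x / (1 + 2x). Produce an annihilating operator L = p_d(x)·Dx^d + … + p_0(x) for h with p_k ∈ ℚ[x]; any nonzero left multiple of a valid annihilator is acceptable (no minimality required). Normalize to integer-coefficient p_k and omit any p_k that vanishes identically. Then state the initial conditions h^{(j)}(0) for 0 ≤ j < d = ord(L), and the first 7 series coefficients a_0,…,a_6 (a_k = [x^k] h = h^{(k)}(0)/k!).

f: a_k = -2, 0, 9, 0, -27/4, 0, 81/40, …
Change of var in L_f (x↦r) gives L₀.
Integrate: L := L₀·Dx.
L = 36·Dx + (4 + 24·x + 48·x^2 + 32·x^3)·Dx^2 + (1 + 8·x + 24·x^2 + 32·x^3 + 16·x^4)·Dx^3  (order 3).
h: a_k = 0, -2, 0, 12, -36, 324/5, -48, …
ICs: h(0) = 0, h′(0) = -2, h′′(0) = 0.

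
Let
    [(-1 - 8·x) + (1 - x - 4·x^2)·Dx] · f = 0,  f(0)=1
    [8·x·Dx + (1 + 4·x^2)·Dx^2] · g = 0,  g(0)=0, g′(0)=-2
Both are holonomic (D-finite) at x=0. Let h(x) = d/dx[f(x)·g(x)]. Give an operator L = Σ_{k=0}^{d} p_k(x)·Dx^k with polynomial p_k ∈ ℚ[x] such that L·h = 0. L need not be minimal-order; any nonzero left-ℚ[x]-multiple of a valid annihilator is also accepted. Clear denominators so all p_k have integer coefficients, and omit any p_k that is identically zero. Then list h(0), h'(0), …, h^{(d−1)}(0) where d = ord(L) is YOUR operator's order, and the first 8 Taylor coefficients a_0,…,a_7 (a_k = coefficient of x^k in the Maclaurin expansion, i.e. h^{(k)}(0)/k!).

f: a_k = 1, 1, 5, 9, 29, 65, 181, 441, …
g: a_k = 0, -2, 0, 8/3, 0, -32/5, 0, 128/7, …
Sym-product of L_f,L_g gives L₀ (≤ ord 2).
Derive L from L₀ (diff closure).
L = (14 + 408·x^2 + 384·x^3 + 2304·x^4) + (4 + 34·x + 48·x^2 + 280·x^3 + 384·x^4 + 1536·x^5)·Dx + (-1 - 11·x^2 + 16·x^3 + 20·x^4 + 64·x^5 + 192·x^6)·Dx^2  (order 2).
h: a_k = -2, -4, -22, -184/3, -766/3, -3372/5, -6266/3, -628304/105, …
ICs: h(0) = -2, h′(0) = -4.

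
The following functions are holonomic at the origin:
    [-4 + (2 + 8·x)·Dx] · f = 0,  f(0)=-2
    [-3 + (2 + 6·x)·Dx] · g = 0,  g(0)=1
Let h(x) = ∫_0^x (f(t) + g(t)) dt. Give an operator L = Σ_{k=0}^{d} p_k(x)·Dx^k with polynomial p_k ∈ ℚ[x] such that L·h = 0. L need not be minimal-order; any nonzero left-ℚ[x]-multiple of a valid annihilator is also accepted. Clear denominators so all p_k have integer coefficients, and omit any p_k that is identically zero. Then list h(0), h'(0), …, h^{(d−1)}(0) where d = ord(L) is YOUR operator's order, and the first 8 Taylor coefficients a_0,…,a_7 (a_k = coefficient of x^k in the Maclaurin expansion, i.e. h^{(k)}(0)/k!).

f: a_k = -2, -4, 4, -8, 20, -56, 168, -528, …
g: a_k = 1, 3/2, -9/8, 27/16, -405/128, 1701/256, -15309/1024, 72171/2048, …
f+g: L₀ = lclm(L_f,L_g), ord ≤ 1+1.
Integrate: L := L₀·Dx.
L = -6·Dx + (7 + 24·x)·Dx^2 + (2 + 14·x + 24·x^2)·Dx^3  (order 3).
h: a_k = 0, -1, -5/4, 23/24, -101/64, 431/128, -12635/1536, 22389/1024, …
ICs: h(0) = 0, h′(0) = -1, h′′(0) = -5/2.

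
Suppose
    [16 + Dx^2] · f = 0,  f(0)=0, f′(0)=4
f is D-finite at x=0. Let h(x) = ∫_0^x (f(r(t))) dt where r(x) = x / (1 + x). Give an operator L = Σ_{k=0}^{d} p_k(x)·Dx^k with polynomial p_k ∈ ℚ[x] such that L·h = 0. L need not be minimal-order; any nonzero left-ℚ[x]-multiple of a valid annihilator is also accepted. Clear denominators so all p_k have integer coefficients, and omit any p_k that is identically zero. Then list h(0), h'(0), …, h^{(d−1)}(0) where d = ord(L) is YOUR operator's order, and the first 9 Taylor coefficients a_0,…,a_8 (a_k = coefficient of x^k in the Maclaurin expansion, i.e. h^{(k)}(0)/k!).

f: a_k = 0, 4, 0, -32/3, 0, 128/15, 0, -1024/315, 0, …
L₀ from L_f via x↦r, Dx↦r'^{-1}Dx.
h=∫h₀ ⇒ L = L₀·Dx.
L = 16·Dx + (2 + 6·x + 6·x^2 + 2·x^3)·Dx^2 + (1 + 4·x + 6·x^2 + 4·x^3 + x^4)·Dx^3  (order 3).
h: a_k = 0, 0, 2, -4/3, -5/3, 28/5, -386/45, 60/7, -2461/630, …
ICs: h(0) = 0, h′(0) = 0, h′′(0) = 4.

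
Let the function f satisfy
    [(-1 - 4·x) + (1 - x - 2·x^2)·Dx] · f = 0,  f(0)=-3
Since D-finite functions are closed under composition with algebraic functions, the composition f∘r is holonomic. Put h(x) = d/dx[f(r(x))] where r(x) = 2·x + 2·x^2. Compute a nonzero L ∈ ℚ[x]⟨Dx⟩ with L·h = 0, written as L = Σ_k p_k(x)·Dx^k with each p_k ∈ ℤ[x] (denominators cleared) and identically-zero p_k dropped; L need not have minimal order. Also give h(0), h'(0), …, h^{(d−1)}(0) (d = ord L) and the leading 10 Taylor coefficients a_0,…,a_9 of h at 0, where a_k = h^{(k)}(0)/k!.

f: a_k = -3, -3, -9, -15, -33, -63, -129, -255, -513, -1023, …
L₀ from L_f via x↦r, Dx↦r'^{-1}Dx.
h=h₀': d/dx-closure on L₀ ⇒ L.
L = (14 + 108·x + 444·x^2 + 1312·x^3 + 2256·x^4 + 1920·x^5 + 640·x^6) + (-1 - 8·x + 6·x^2 + 148·x^3 + 440·x^4 + 624·x^5 + 448·x^6 + 128·x^7)·Dx  (order 1).
h: a_k = -6, -84, -576, -3696, -22440, -129744, -731136, -4034688, -21915360, -117576000, …
ICs: h(0) = -6.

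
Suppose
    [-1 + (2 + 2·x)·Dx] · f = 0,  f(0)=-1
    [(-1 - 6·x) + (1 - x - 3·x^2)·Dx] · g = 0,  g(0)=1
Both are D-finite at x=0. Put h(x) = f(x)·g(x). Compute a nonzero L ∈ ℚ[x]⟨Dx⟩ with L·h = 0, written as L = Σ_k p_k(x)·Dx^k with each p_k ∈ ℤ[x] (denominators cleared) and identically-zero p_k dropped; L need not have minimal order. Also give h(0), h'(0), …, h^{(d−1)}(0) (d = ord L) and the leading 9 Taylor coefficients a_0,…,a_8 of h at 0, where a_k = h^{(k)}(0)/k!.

f: a_k = -1, -1/2, 1/8, -1/16, 5/128, -7/256, 21/1024, -33/2048, 429/32768, …
g: a_k = 1, 1, 4, 7, 19, 40, 97, 217, 508, …
Product ⇒ symmetric product L₀, ord ≤ 1.
L = (3 + 13·x + 9·x^2) + (-2 + 8·x^2 + 6·x^3)·Dx  (order 1).
h: a_k = -1, -3/2, -35/8, -143/16, -2819/128, -12509/256, -117671/1024, -535591/2048, -19865443/32768, …
ICs: h(0) = -1.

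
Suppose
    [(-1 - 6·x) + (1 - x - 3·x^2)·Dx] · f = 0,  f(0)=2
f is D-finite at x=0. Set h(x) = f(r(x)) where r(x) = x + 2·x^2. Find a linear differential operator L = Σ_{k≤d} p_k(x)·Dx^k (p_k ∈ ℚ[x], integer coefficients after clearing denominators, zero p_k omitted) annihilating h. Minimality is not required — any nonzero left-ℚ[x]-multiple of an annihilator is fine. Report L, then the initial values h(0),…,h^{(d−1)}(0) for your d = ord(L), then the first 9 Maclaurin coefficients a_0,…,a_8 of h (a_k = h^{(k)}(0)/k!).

L = (1 + 10·x + 36·x^2 + 48·x^3) + (-1 + x + 5·x^2 + 12·x^3 + 12·x^4)·Dx  (order 1).
h: a_k = 2, 2, 12, 46, 154, 552, 2018, 7178, 25740, …
ICs: h(0) = 2.

f: a_k = 2, 2, 8, 14, 38, 80, 194, 434, 1016, …
h₀=f(r): pull back L_f along r ⇒ L₀.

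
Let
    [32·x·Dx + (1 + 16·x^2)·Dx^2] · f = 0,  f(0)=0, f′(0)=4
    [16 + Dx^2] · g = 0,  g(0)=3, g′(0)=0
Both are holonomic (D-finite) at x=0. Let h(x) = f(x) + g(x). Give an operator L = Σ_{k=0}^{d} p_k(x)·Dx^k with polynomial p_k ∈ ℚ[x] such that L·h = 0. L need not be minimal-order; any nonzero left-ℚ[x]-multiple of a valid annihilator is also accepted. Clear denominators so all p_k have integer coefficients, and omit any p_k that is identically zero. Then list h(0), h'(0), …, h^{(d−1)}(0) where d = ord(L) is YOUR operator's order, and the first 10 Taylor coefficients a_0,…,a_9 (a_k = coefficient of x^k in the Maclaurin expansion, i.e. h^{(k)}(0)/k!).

f: a_k = 0, 4, 0, -64/3, 0, 1024/5, 0, -16384/7, 0, 262144/9, …
g: a_k = 3, 0, -24, 0, 32, 0, -256/15, 0, 512/105, 0, …
L₀ := lclm(L_f,L_g); ord L₀ ≤ 2+2.
L = (-5632·x + 114688·x^3 + 131072·x^5)·Dx + (-16 + 1792·x^2 + 36864·x^4 + 65536·x^6)·Dx^2 + (-352·x + 7168·x^3 + 8192·x^5)·Dx^3 + (-1 + 112·x^2 + 2304·x^4 + 4096·x^6)·Dx^4  (order 4).
h: a_k = 3, 4, -24, -64/3, 32, 1024/5, -256/15, -16384/7, 512/105, 262144/9, …
ICs: h(0) = 3, h′(0) = 4, h′′(0) = -48, h′′′(0) = -128.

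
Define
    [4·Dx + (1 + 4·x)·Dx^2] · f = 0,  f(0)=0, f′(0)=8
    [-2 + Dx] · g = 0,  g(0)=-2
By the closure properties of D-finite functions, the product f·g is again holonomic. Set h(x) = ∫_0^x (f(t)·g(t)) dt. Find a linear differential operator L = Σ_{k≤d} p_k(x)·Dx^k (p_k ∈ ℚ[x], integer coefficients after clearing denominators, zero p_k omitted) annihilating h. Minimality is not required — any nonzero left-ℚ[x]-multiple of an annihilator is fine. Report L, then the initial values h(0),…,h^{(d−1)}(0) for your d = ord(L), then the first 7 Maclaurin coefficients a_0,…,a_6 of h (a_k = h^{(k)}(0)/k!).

L = (-4 + 16·x)·Dx - 16·x·Dx^2 + (1 + 4·x)·Dx^3  (order 3).
h: a_k = 0, 0, -8, 0, -40/3, 128/5, -3344/45, …
ICs: h(0) = 0, h′(0) = 0, h′′(0) = -16.

f: a_k = 0, 8, -16, 128/3, -128, 2048/5, -4096/3, …
g: a_k = -2, -4, -4, -8/3, -4/3, -8/15, -8/45, …
Product ⇒ symmetric product L₀, ord ≤ 2.
∫: right-multiply L₀ by Dx.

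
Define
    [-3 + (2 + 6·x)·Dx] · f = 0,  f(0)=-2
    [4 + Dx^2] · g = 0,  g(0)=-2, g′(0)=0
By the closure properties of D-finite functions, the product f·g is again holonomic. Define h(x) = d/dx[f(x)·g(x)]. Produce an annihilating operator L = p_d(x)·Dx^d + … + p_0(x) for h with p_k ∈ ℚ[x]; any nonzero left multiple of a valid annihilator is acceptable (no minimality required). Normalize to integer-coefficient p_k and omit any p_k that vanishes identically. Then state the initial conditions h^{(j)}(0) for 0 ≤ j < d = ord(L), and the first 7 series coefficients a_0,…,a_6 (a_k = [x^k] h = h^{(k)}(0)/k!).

L = (1453 + 11712·x + 26784·x^2 + 27648·x^3 + 20736·x^4) + (132 - 756·x - 5184·x^2 - 5184·x^3)·Dx + (172 + 1416·x + 4428·x^2 + 6912·x^3 + 5184·x^4)·Dx^2  (order 2).
h: a_k = 6, -25, -63/4, -95/24, 5465/64, -435961/1920, 4933523/7680, …
ICs: h(0) = 6, h′(0) = -25.

f: a_k = -2, -3, 9/4, -27/8, 405/64, -1701/128, 15309/512, …
g: a_k = -2, 0, 4, 0, -4/3, 0, 8/45, …
Product ⇒ symmetric product L₀, ord ≤ 2.
Differentiate: ansatz ord ≤ ord L₀ ⇒ L.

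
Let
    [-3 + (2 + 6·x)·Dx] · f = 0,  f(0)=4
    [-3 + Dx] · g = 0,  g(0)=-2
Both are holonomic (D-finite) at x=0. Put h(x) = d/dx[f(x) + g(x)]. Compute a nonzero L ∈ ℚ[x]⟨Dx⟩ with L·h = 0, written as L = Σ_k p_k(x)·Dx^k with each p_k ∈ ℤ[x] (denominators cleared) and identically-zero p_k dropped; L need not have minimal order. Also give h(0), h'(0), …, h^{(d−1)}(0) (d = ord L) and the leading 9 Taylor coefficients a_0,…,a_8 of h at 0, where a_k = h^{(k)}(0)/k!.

L = (-15 - 18·x) + (-1 - 24·x - 36·x^2)·Dx + (2 + 10·x + 12·x^2)·Dx^2  (order 2).
h: a_k = 0, -27, -27/4, -621/8, 7209/64, -237411/640, 2510433/2560, -98606727/35840, 4432543803/573440, …
ICs: h(0) = 0, h′(0) = -27.

f: a_k = 4, 6, -9/2, 27/4, -405/32, 1701/64, -15309/256, 72171/512, -2814669/8192, …
g: a_k = -2, -6, -9, -9, -27/4, -81/20, -81/40, -243/280, -729/2240, …
f+g: L₀ = lclm(L_f,L_g), ord ≤ 1+1.
h₀' ⇒ L via d/dx closure of L₀.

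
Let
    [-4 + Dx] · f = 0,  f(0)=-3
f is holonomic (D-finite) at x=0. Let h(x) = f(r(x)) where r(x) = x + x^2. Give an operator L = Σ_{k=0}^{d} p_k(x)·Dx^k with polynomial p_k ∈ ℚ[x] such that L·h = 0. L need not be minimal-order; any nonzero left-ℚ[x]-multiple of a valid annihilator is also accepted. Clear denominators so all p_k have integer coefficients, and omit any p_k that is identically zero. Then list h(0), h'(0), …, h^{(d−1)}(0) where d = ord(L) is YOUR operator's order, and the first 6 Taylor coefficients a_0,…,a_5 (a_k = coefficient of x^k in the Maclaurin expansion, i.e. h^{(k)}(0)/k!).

f: a_k = -3, -12, -24, -32, -32, -128/5, …
h₀=f(r): pull back L_f along r ⇒ L₀.
L = (-4 - 8·x) + Dx  (order 1).
h: a_k = -3, -12, -36, -80, -152, -1248/5, …
ICs: h(0) = -3.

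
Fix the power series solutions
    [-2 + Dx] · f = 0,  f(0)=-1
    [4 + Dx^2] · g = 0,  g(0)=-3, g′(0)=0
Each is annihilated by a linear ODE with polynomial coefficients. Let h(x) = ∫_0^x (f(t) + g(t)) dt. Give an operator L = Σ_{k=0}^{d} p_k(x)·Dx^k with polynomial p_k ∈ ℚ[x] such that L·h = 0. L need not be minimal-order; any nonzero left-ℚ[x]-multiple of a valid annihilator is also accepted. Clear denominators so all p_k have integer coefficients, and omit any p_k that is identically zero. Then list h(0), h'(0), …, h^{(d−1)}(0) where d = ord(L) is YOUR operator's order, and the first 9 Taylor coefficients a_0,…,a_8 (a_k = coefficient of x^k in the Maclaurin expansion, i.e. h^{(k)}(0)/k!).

L = -8·Dx + 4·Dx^2 - 2·Dx^3 + Dx^4  (order 4).
h: a_k = 0, -4, -1, 4/3, -1/3, -8/15, -2/45, 8/315, -1/315, …
ICs: h(0) = 0, h′(0) = -4, h′′(0) = -2, h′′′(0) = 8.

f: a_k = -1, -2, -2, -4/3, -2/3, -4/15, -4/45, -8/315, -2/315, …
g: a_k = -3, 0, 6, 0, -2, 0, 4/15, 0, -2/105, …
h₀=f+g: left-lcm gives L₀, ord ≤ 3.
h=∫h₀ ⇒ L = L₀·Dx.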